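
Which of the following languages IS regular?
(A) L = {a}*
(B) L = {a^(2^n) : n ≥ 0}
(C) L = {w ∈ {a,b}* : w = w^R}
(A) {a}*

(A) L = {a}* is regular.

This can be recognized by a finite automaton (DFA/NFA).
Regular expressions like {a}* define regular languages.

The other choices are not regular:
- {a^(2^n) : n ≥ 0}: After pumping, length is no longer a power of 2
- {w ∈ {a,b}* : w = w^R}: After pumping, the string is no longer symmetric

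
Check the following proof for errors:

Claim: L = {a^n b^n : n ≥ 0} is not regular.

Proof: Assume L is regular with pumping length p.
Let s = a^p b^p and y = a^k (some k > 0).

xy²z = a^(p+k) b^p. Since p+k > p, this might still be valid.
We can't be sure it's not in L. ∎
The proof is INCORRECT.

Error: The conclusion is wrong.
xy²z = a^(p+k) b^p is definitely NOT in L because the number of a's (p+k) ≠ number of b's (p).
The proof incorrectly doubts what is actually a valid contradiction.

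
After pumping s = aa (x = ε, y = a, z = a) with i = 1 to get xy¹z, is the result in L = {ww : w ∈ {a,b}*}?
Yes

xy¹z = ε · a · a = aa.
aa splits into halves a · a, which are equal, so it is in L (w = a).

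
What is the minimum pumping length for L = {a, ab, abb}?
p = 4

For a finite language L, the pumping lemma holds vacuously if p > max|s| for s ∈ L.

The longest string in L = {a, ab, abb} has length 3.
If p = 4, then no string s ∈ L has |s| ≥ p, so the condition is vacuously true.

The minimum pumping length is p = 4.

Why no smaller p works: for any p ≤ 3, the longest string s ∈ L has |s| = 3 ≥ p, so it would
have to be pumpable; but pumping up (i = 2, 3, ...) produces ever longer strings, which cannot all lie in the
finite language L. So the pumping property fails for every p ≤ 3.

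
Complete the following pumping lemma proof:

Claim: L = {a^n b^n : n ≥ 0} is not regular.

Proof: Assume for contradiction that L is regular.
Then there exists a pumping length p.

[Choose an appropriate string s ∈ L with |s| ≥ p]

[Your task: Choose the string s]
s = a^p b^p

This string is in L (has equal a's and b's) and has length 2p ≥ p.
Any decomposition xyz with |xy| ≤ p means y consists only of a's,
so pumping will unbalance the counts.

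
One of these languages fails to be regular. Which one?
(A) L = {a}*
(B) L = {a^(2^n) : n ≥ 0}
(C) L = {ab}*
(B) {a^(2^n) : n ≥ 0}

(B) L = {a^(2^n) : n ≥ 0} is NOT regular.

The pumping lemma can be used to prove this:
After pumping, length is no longer a power of 2

The other languages are regular because they can be recognized by finite automata.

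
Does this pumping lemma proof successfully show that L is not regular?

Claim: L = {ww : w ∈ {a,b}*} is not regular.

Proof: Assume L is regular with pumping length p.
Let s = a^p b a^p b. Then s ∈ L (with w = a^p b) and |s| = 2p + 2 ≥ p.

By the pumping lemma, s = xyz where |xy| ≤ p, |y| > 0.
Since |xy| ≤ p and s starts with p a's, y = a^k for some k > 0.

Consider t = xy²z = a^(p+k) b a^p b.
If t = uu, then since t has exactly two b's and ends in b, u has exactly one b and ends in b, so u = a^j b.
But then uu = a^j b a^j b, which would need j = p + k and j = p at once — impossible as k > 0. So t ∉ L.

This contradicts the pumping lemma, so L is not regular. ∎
The proof is correct.

This proof is valid because:
1. s = a^p b a^p b is in L and is chosen in terms of p, so |s| ≥ p holds for every p
2. The decomposition analysis is correct: |xy| ≤ p forces y to lie inside the leading a's
3. The contradiction is valid: the argument shows a^(p+k) b a^p b cannot be split into two equal halves
4. The conclusion follows logically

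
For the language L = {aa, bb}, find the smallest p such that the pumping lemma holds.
p = 3

For a finite language L, the pumping lemma holds vacuously if p > max|s| for s ∈ L.

The longest string in L = {aa, bb} has length 2.
If p = 3, then no string s ∈ L has |s| ≥ p, so the condition is vacuously true.

The minimum pumping length is p = 3.

Why no smaller p works: for any p ≤ 2, the longest string s ∈ L has |s| = 2 ≥ p, so it would
have to be pumpable; but pumping up (i = 2, 3, ...) produces ever longer strings, which cannot all lie in the
finite language L. So the pumping property fails for every p ≤ 2.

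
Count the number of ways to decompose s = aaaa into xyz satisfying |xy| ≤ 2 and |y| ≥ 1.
3

For s = 'aaaa' with pumping length p = 2:

Constraints: |xy| ≤ 2, |y| > 0

Valid decompositions (|xy| ≤ p, |y| ≥ 1):
  • x='', y='a', z='aaa'
  • x='a', y='a', z='aa'
  • x='', y='aa', z='aa'

Total count: 3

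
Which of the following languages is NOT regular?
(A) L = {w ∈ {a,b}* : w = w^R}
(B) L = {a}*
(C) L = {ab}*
(A) {w ∈ {a,b}* : w = w^R}

(A) L = {w ∈ {a,b}* : w = w^R} is NOT regular.

The pumping lemma can be used to prove this:
After pumping, the string is no longer symmetric

The other languages are regular because they can be recognized by finite automata.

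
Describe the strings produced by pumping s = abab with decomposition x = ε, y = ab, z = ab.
{xy^i z : i ≥ 0} = {(ab)^(i+1) : i ≥ 0} = {ab, abab, ababab, ...}

With x = ε, y = ab, z = ab: Pumping 'ab' gives strings of alternating a's and b's.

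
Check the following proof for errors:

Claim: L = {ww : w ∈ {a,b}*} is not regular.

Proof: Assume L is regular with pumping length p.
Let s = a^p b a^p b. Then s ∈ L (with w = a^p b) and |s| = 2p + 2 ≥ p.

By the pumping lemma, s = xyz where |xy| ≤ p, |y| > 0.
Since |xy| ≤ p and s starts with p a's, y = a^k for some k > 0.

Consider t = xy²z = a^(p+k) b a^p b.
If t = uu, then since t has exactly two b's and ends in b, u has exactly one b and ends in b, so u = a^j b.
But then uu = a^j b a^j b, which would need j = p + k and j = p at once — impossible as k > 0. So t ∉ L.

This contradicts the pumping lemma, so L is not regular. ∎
The proof is correct.

This proof is valid because:
1. s = a^p b a^p b is in L and is chosen in terms of p, so |s| ≥ p holds for every p
2. The decomposition analysis is correct: |xy| ≤ p forces y to lie inside the leading a's
3. The contradiction is valid: the argument shows a^(p+k) b a^p b cannot be split into two equal halves
4. The conclusion follows logically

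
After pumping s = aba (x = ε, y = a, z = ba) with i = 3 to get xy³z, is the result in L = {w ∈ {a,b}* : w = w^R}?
No

xy³z = ε · aaa · ba = aaaba.
aaaba reversed is abaaa ≠ aaaba, so it is not a palindrome and is not in L.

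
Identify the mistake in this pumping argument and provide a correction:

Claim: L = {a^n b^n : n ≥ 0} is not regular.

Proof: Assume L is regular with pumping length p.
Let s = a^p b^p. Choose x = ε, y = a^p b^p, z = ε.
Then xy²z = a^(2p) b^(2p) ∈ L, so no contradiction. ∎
Error: The decomposition violates |xy| ≤ p. With y = a^p b^p, |xy| = |y| = 2p > p. (The proof also miscomputes xy²z, which would be a^p b^p a^p b^p rather than a^(2p) b^(2p), and it wrongly treats one harmless decomposition as settling the matter — the prover does not get to choose the decomposition.)

Correction: The pumping lemma requires |xy| ≤ p, and the argument must handle every decomposition satisfying |xy| ≤ p, |y| ≥ 1. Since s starts with p a's, any such y consists only of a's, say y = a^k with k ≥ 1. Then xy²z = a^(p+k) b^p has unequal numbers of a's and b's, so xy²z ∉ L — the required contradiction.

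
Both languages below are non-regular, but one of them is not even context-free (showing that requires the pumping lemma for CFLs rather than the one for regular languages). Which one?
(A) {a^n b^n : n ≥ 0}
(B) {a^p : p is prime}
(B) {a^p : p is prime}

(B) {a^p : p is prime} requires the CFL pumping lemma.

- {a^n b^n : n ≥ 0} is context-free (but not regular)
  • Can be shown non-regular with the regular pumping lemma
  • After pumping, the number of a's and b's become unequal

- {a^p : p is prime} is NOT context-free
  • Requires the CFL pumping lemma to prove
  • The CFL pumping lemma also fails because prime gaps are unbounded

The CFL pumping lemma is "stronger" in that it can prove non-membership
in the larger class of context-free languages.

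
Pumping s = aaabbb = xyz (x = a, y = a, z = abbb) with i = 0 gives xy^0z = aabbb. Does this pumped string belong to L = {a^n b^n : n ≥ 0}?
No

xy⁰z = a · ε · abbb = aabbb.
aabbb has 2 a's and 3 b's; 2 ≠ 3, so it is not in L.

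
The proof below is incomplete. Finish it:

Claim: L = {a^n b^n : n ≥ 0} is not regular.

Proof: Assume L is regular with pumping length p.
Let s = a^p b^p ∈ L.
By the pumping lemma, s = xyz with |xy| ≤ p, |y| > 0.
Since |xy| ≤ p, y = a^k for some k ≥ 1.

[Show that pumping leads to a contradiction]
Consider xy²z = a^(p+k) b^p.

Since k ≥ 1, we have p + k > p.
So xy²z has more a's than b's: (p+k) a's vs p b's.
This means xy²z ∉ L because a^n b^n requires equal counts.

This contradicts the pumping lemma which states xy²z ∈ L.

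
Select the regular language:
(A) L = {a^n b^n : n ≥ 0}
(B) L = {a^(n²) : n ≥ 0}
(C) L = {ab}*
(C) {ab}*

(C) L = {ab}* is regular.

This can be recognized by a finite automaton (DFA/NFA).
Regular expressions like {ab}* define regular languages.

The other choices are not regular:
- {a^(n²) : n ≥ 0}: After pumping, length is no longer a perfect square
- {a^n b^n : n ≥ 0}: After pumping, the number of a's and b's become unequal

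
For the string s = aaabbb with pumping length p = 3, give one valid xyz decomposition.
x = 'aa', y = 'a', z = 'bbb'

For s = aaabbb and p = 3, one valid decomposition is:
- x = 'aa' (length 2)
- y = 'a' (length 1)
- z = 'bbb' (length 3)

Verification:
- xyz = 'aa' + 'a' + 'bbb' = aaabbb ✓
- |xy| = 3 ≤ 3 ✓
- |y| = 1 > 0 ✓

All pumping lemma constraints are satisfied.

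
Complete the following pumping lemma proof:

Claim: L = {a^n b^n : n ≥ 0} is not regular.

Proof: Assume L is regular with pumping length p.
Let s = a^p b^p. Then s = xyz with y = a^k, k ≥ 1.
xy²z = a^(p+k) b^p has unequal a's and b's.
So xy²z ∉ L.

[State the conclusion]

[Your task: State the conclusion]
This contradicts the pumping lemma for regular languages,
which guarantees xy^i z ∈ L for all i ≥ 0.

Since our assumption that L is regular leads to a contradiction,
we conclude that L = {a^n b^n : n ≥ 0} is NOT regular. ∎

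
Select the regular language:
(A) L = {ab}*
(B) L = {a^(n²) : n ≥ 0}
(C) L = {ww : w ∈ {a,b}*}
(A) {ab}*

(A) L = {ab}* is regular.

This can be recognized by a finite automaton (DFA/NFA).
Regular expressions like {ab}* define regular languages.

The other choices are not regular:
- {ww : w ∈ {a,b}*}: After pumping, the two halves no longer match
- {a^(n²) : n ≥ 0}: After pumping, length is no longer a perfect square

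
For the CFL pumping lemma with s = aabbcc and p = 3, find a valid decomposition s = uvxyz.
u='aa', v='b', x='b', y='c', z='c'

For s = aabbcc with pumping length p = 3:

One valid decomposition:
- u = 'aa'
- v = 'b'
- x = 'b'
- y = 'c'
- z = 'c'

Verification:
- uvxyz = 'aa' + 'b' + 'b' + 'c' + 'c' = aabbcc ✓
- |vxy| = |'bbc'| = 3 ≤ 3 ✓
- |vy| = |'bc'| = 2 > 0 ✓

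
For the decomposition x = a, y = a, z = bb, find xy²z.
aaabb

Given x = 'a', y = 'a', z = 'bb' and i = 2:

xy^2z = x + y·y·...·y (2 times) + z
       = 'a' + 'a'^2 + 'bb'
       = 'a' + 'aa' + 'bb'
       = 'aaabb'

The pumped string is 'aaabb' with length 5.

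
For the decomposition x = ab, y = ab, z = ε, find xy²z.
ababab

Given x = 'ab', y = 'ab', z = '' and i = 2:

xy^2z = x + y·y·...·y (2 times) + z
       = 'ab' + 'ab'^2 + ''
       = 'ab' + 'abab' + ''
       = 'ababab'

The pumped string is 'ababab' with length 6.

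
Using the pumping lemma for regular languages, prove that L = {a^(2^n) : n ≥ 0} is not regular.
Assume for contradiction that L is regular, and let p ≥ 1 be the pumping length given by the pumping lemma.
Choose s = a^(2^p). Then s ∈ L and |s| = 2^p ≥ p.
By the pumping lemma, s = xyz for some x, y, z with |xy| ≤ p, |y| ≥ 1, and xy^i z ∈ L for every i ≥ 0.
Here y = a^k for some k with 1 ≤ k ≤ |xy| ≤ p, and p < 2^p.

Take i = 2: |xy²z| = 2^p + k.
Now 2^p < 2^p + k ≤ 2^p + p < 2^p + 2^p = 2^(p+1).
So |xy²z| lies strictly between the consecutive powers of two 2^p and 2^(p+1), hence is not a power of 2, and xy²z ∉ L.

This contradicts the pumping lemma, which requires xy^i z ∈ L for all i ≥ 0.
Hence L = {a^(2^n) : n ≥ 0} is not regular. ∎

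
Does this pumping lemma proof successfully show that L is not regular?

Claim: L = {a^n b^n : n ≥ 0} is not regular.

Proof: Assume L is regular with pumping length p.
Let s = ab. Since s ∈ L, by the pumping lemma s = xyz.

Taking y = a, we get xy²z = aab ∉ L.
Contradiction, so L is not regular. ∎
The proof is INCORRECT.

Error: The string s = ab may be shorter than p.
The pumping lemma only applies to strings with |s| ≥ p, and p is not under our control.
We must choose s in terms of p, e.g. s = a^p b^p, to ensure |s| ≥ p.
(The proof also fixes one particular y; a valid argument must handle every decomposition with |xy| ≤ p and |y| ≥ 1 — for s = a^p b^p this forces y = a^k, and then xy²z = a^(p+k) b^p ∉ L.)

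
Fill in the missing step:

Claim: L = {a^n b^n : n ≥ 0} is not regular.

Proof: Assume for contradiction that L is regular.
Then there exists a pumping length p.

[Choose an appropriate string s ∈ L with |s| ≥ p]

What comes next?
s = a^p b^p

This string is in L (has equal a's and b's) and has length 2p ≥ p.
Any decomposition xyz with |xy| ≤ p means y consists only of a's,
so pumping will unbalance the counts.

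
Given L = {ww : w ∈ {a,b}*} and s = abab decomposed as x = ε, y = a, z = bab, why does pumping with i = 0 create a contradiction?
xy⁰z = bab ∉ L

Pumping with i = 0 replaces y = a by y⁰ = ε:
- Original: s = xyz = abab; abab splits into halves ab · ab, which are equal, so it is in L (w = ab)
- Pumped: xy⁰z = ε · ε · bab = bab
- bab has odd length 3, so it cannot be written as ww and is not in L

The pumping lemma would require xy⁰z ∈ L, so this decomposition yields a contradiction.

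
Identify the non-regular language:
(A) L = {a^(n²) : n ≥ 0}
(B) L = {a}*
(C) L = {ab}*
(A) {a^(n²) : n ≥ 0}

(A) L = {a^(n²) : n ≥ 0} is NOT regular.

The pumping lemma can be used to prove this:
After pumping, length is no longer a perfect square

The other languages are regular because they can be recognized by finite automata.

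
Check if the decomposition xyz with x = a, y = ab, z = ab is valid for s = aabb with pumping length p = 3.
Violated: xyz = s

The decomposition x = a, y = ab, z = ab for s = aabb with p = 3
violates the constraint: xyz = s

xyz = 'a' + 'ab' + 'ab' = 'aabab' ≠ 'aabb' = s. The decomposition doesn't reconstruct s.

Pumping lemma constraints:
1. xyz = s (decomposition is valid)
2. |xy| ≤ p
3. |y| > 0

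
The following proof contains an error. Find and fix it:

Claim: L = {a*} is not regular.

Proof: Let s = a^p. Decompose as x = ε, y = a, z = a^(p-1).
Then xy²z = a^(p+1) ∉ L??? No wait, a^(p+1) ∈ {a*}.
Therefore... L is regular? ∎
Error: The proof attempts to show a*  is not regular, but a* IS regular!

Correction: a* is a regular language (recognized by a simple DFA with one accepting state and self-loop on 'a'). The pumping lemma can only prove non-regularity, not regularity. For regular languages, pumping always works.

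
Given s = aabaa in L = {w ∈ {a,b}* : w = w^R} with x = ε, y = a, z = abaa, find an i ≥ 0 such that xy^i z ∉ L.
i = 2

xy²z = ε · aa · abaa = aaabaa; aaabaa reversed is aabaaa ≠ aaabaa, so it is not a palindrome and is not in L.
(Other choices also work, e.g. i = 0, 3; only i = 1 is guaranteed to stay in L since xy¹z = s.)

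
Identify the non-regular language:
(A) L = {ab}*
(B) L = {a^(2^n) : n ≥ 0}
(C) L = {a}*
(B) {a^(2^n) : n ≥ 0}

(B) L = {a^(2^n) : n ≥ 0} is NOT regular.

The pumping lemma can be used to prove this:
After pumping, length is no longer a power of 2

The other languages are regular because they can be recognized by finite automata.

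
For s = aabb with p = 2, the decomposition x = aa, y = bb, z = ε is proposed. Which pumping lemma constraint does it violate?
Violated: |xy| ≤ p

The decomposition x = aa, y = bb, z = ε for s = aabb with p = 2
violates the constraint: |xy| ≤ p

|xy| = |aabb| = 4 > 2 = p. The decomposition puts too many characters in xy.

Pumping lemma constraints:
1. xyz = s (decomposition is valid)
2. |xy| ≤ p
3. |y| > 0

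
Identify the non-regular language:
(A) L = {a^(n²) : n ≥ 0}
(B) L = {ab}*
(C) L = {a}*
(A) {a^(n²) : n ≥ 0}

(A) L = {a^(n²) : n ≥ 0} is NOT regular.

The pumping lemma can be used to prove this:
After pumping, length is no longer a perfect square

The other languages are regular because they can be recognized by finite automata.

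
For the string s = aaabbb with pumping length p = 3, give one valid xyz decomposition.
x = '', y = 'aa', z = 'abbb'

For s = aaabbb and p = 3, one valid decomposition is:
- x = '' (length 0)
- y = 'aa' (length 2)
- z = 'abbb' (length 4)

Verification:
- xyz = '' + 'aa' + 'abbb' = aaabbb ✓
- |xy| = 2 ≤ 3 ✓
- |y| = 2 > 0 ✓

All pumping lemma constraints are satisfied.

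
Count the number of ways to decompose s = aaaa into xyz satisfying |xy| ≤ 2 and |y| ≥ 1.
3

For s = 'aaaa' with pumping length p = 2:

Constraints: |xy| ≤ 2, |y| > 0

Valid decompositions (|xy| ≤ p, |y| ≥ 1):
  • x='', y='a', z='aaa'
  • x='a', y='a', z='aa'
  • x='', y='aa', z='aa'

Total count: 3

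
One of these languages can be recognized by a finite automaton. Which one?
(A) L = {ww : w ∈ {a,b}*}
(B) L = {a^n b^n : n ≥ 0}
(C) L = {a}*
(C) {a}*

(C) L = {a}* is regular.

This can be recognized by a finite automaton (DFA/NFA).
Regular expressions like {a}* define regular languages.

The other choices are not regular:
- {ww : w ∈ {a,b}*}: After pumping, the two halves no longer match
- {a^n b^n : n ≥ 0}: After pumping, the number of a's and b's become unequal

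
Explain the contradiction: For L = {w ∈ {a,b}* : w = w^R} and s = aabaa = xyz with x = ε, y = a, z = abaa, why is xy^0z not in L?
xy⁰z = abaa ∉ L

Pumping with i = 0 replaces y = a by y⁰ = ε:
- Original: s = xyz = aabaa; aabaa reversed is aabaa, the same string, so it is a palindrome and is in L
- Pumped: xy⁰z = ε · ε · abaa = abaa
- abaa reversed is aaba ≠ abaa, so it is not a palindrome and is not in L

The pumping lemma would require xy⁰z ∈ L, so this decomposition yields a contradiction.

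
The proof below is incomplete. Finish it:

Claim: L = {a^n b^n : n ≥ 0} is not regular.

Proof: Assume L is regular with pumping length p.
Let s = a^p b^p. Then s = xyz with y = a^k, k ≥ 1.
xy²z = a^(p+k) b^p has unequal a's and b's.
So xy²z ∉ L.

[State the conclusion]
This contradicts the pumping lemma for regular languages,
which guarantees xy^i z ∈ L for all i ≥ 0.

Since our assumption that L is regular leads to a contradiction,
we conclude that L = {a^n b^n : n ≥ 0} is NOT regular. ∎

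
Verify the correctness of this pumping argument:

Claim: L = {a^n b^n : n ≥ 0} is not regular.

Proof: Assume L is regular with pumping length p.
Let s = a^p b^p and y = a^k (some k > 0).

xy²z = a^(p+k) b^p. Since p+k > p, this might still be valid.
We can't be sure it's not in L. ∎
The proof is INCORRECT.

Error: The conclusion is wrong.
xy²z = a^(p+k) b^p is definitely NOT in L because the number of a's (p+k) ≠ number of b's (p).
The proof incorrectly doubts what is actually a valid contradiction.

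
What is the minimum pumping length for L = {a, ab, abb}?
p = 4

For a finite language L, the pumping lemma holds vacuously if p > max|s| for s ∈ L.

The longest string in L = {a, ab, abb} has length 3.
If p = 4, then no string s ∈ L has |s| ≥ p, so the condition is vacuously true.

The minimum pumping length is p = 4.

Why no smaller p works: for any p ≤ 3, the longest string s ∈ L has |s| = 3 ≥ p, so it would
have to be pumpable; but pumping up (i = 2, 3, ...) produces ever longer strings, which cannot all lie in the
finite language L. So the pumping property fails for every p ≤ 3.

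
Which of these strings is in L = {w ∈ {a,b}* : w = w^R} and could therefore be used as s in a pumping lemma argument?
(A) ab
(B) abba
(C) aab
(B) abba

The pumping lemma is applied to a string s that lies in L, so first check membership of each option:
- (A) ab reversed is ba ≠ ab, so it is not a palindrome and is not in L ✗
- (B) abba reversed is abba, the same string, so it is a palindrome and is in L ✓
- (C) aab reversed is baa ≠ aab, so it is not a palindrome and is not in L ✗

Only (B) abba is in L, so it is the only candidate that could play the role of s.
(In a complete proof one picks s in terms of the pumping length p so that |s| ≥ p is guaranteed; a fixed string like abba illustrates the shape of such an s.)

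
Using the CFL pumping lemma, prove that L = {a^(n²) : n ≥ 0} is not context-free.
Assume for contradiction that L is context-free, and let p ≥ 1 be the pumping length given by the pumping lemma for CFLs.
Choose s = a^(p²). Then s ∈ L and |s| = p² ≥ p.
By the CFL pumping lemma, s = uvxyz for some u, v, x, y, z with |vxy| ≤ p, |vy| ≥ 1, and uv^i xy^i z ∈ L for every i ≥ 0.
All symbols are a's, so only lengths matter: let k = |vy|, with 1 ≤ k ≤ |vxy| ≤ p.

Take i = 2: |uv²xy²z| = p² + k, and p² < p² + k ≤ p² + p < (p + 1)².
So the length lies strictly between consecutive squares and is not a perfect square; uv²xy²z ∉ L.

This contradicts the CFL pumping lemma, which requires uv^i xy^i z ∈ L for all i ≥ 0.
Hence L = {a^(n²) : n ≥ 0} is not context-free. ∎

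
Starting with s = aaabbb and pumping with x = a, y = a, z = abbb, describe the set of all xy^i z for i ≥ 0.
{xy^i z : i ≥ 0} = {a^(2+i) b^3 : i ≥ 0} = {aabbb, aaabbb, aaaabbb, ...}

With x = a, y = a, z = abbb: Starting with aaabbb and pumping the second 'a', we get strings with 2+i a's followed by 3 b's for i = 0, 1, 2, ...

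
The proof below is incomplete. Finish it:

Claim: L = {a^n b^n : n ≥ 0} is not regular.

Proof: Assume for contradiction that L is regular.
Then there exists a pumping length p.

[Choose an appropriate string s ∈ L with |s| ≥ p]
s = a^p b^p

This string is in L (has equal a's and b's) and has length 2p ≥ p.
Any decomposition xyz with |xy| ≤ p means y consists only of a's,
so pumping will unbalance the counts.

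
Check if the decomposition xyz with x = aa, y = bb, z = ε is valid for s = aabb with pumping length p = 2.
Violated: |xy| ≤ p

The decomposition x = aa, y = bb, z = ε for s = aabb with p = 2
violates the constraint: |xy| ≤ p

|xy| = |aabb| = 4 > 2 = p. The decomposition puts too many characters in xy.

Pumping lemma constraints:
1. xyz = s (decomposition is valid)
2. |xy| ≤ p
3. |y| > 0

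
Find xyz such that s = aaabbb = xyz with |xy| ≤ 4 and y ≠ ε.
x = 'aaa', y = 'b', z = 'bb'

For s = aaabbb and p = 4, one valid decomposition is:
- x = 'aaa' (length 3)
- y = 'b' (length 1)
- z = 'bb' (length 2)

Verification:
- xyz = 'aaa' + 'b' + 'bb' = aaabbb ✓
- |xy| = 4 ≤ 4 ✓
- |y| = 1 > 0 ✓

All pumping lemma constraints are satisfied.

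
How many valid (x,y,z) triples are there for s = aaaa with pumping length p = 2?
3

For s = 'aaaa' with pumping length p = 2:

Constraints: |xy| ≤ 2, |y| > 0

Valid decompositions (|xy| ≤ p, |y| ≥ 1):
  • x='', y='a', z='aaa'
  • x='a', y='a', z='aa'
  • x='', y='aa', z='aa'

Total count: 3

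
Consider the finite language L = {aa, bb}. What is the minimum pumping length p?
p = 3

For a finite language L, the pumping lemma holds vacuously if p > max|s| for s ∈ L.

The longest string in L = {aa, bb} has length 2.
If p = 3, then no string s ∈ L has |s| ≥ p, so the condition is vacuously true.

The minimum pumping length is p = 3.

Why no smaller p works: for any p ≤ 2, the longest string s ∈ L has |s| = 2 ≥ p, so it would
have to be pumpable; but pumping up (i = 2, 3, ...) produces ever longer strings, which cannot all lie in the
finite language L. So the pumping property fails for every p ≤ 2.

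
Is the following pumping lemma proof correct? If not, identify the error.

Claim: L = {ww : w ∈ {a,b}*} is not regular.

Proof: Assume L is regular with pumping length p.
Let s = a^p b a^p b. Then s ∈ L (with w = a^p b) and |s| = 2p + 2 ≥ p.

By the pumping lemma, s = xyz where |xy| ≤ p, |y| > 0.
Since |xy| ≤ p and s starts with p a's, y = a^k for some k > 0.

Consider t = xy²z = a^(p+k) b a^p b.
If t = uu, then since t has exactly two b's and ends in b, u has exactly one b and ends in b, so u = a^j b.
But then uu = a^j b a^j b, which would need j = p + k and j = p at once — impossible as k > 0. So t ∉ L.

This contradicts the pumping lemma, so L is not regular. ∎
The proof is correct.

This proof is valid because:
1. s = a^p b a^p b is in L and is chosen in terms of p, so |s| ≥ p holds for every p
2. The decomposition analysis is correct: |xy| ≤ p forces y to lie inside the leading a's
3. The contradiction is valid: the argument shows a^(p+k) b a^p b cannot be split into two equal halves
4. The conclusion follows logically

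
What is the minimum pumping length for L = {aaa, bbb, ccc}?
p = 4

For a finite language L, the pumping lemma holds vacuously if p > max|s| for s ∈ L.

The longest string in L = {aaa, bbb, ccc} has length 3.
If p = 4, then no string s ∈ L has |s| ≥ p, so the condition is vacuously true.

The minimum pumping length is p = 4.

Why no smaller p works: for any p ≤ 3, the longest string s ∈ L has |s| = 3 ≥ p, so it would
have to be pumpable; but pumping up (i = 2, 3, ...) produces ever longer strings, which cannot all lie in the
finite language L. So the pumping property fails for every p ≤ 3.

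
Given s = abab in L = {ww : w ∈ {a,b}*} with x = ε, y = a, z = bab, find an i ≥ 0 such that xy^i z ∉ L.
i = 0

xy⁰z = ε · ε · bab = bab; bab has odd length 3, so it cannot be written as ww and is not in L.
(Other choices also work, e.g. i = 2, 3; only i = 1 is guaranteed to stay in L since xy¹z = s.)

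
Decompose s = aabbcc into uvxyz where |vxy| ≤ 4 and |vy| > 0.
u='a', v='a', x='bb', y='c', z='c'

For s = aabbcc with pumping length p = 4:

One valid decomposition:
- u = 'a'
- v = 'a'
- x = 'bb'
- y = 'c'
- z = 'c'

Verification:
- uvxyz = 'a' + 'a' + 'bb' + 'c' + 'c' = aabbcc ✓
- |vxy| = |'abbc'| = 4 ≤ 4 ✓
- |vy| = |'ac'| = 2 > 0 ✓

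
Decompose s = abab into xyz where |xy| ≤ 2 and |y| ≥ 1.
x = '', y = 'a', z = 'bab'

For s = abab and p = 2, one valid decomposition is:
- x = '' (length 0)
- y = 'a' (length 1)
- z = 'bab' (length 3)

Verification:
- xyz = '' + 'a' + 'bab' = abab ✓
- |xy| = 1 ≤ 2 ✓
- |y| = 1 > 0 ✓

All pumping lemma constraints are satisfied.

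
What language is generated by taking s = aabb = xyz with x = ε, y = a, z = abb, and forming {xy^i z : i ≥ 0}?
{xy^i z : i ≥ 0} = {a^(i+1) b^2 : i ≥ 0} = {abb, aabb, aaabb, ...}

With x = ε, y = a, z = abb: Starting with aabb and pumping the first 'a' (z = abb keeps the second 'a'), we get strings with i+1 a's followed by 2 b's for i = 0, 1, 2, ...; note bb is not produced because z always contributes one a.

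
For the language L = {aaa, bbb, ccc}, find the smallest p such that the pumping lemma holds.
p = 4

For a finite language L, the pumping lemma holds vacuously if p > max|s| for s ∈ L.

The longest string in L = {aaa, bbb, ccc} has length 3.
If p = 4, then no string s ∈ L has |s| ≥ p, so the condition is vacuously true.

The minimum pumping length is p = 4.

Why no smaller p works: for any p ≤ 3, the longest string s ∈ L has |s| = 3 ≥ p, so it would
have to be pumpable; but pumping up (i = 2, 3, ...) produces ever longer strings, which cannot all lie in the
finite language L. So the pumping property fails for every p ≤ 3.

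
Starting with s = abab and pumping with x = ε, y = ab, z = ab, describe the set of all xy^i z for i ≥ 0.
{xy^i z : i ≥ 0} = {(ab)^(i+1) : i ≥ 0} = {ab, abab, ababab, ...}

With x = ε, y = ab, z = ab: Pumping 'ab' gives strings of alternating a's and b's.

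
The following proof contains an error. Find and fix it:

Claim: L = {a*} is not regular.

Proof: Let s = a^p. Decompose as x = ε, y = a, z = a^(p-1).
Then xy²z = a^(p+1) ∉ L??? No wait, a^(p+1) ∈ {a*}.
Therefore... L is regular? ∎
Error: The proof attempts to show a*  is not regular, but a* IS regular!

Correction: a* is a regular language (recognized by a simple DFA with one accepting state and self-loop on 'a'). The pumping lemma can only prove non-regularity, not regularity. For regular languages, pumping always works.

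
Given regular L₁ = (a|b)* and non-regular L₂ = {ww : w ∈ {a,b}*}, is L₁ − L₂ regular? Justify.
No — L₁ − L₂ is not regular.

L₁ − L₂ is the complement of {ww} within {a,b}*. If it were regular, its complement {ww} would be regular as well (regular languages are closed under complement) — contradiction. So L₁ − L₂ is not regular.

Note that the bare facts "L₁ regular, L₂ non-regular" do not settle the question by themselves: the closure of regular languages under ∪, ∩, complement and difference applies only when BOTH operands are regular. With a non-regular operand the result can come out regular or non-regular depending on the specific languages, so one has to work out L₁ − L₂ for this particular pair, as above.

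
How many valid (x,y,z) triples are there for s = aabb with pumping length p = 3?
6

For s = 'aabb' with pumping length p = 3:

Constraints: |xy| ≤ 3, |y| > 0

Valid decompositions (|xy| ≤ p, |y| ≥ 1):
  • x='', y='a', z='abb'
  • x='a', y='a', z='bb'
  • x='', y='aa', z='bb'
  • x='aa', y='b', z='b'
  • x='a', y='ab', z='b'
  • x='', y='aab', z='b'

Total count: 6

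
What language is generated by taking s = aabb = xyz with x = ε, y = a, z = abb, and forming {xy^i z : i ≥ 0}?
{xy^i z : i ≥ 0} = {a^(i+1) b^2 : i ≥ 0} = {abb, aabb, aaabb, ...}

With x = ε, y = a, z = abb: Starting with aabb and pumping the first 'a' (z = abb keeps the second 'a'), we get strings with i+1 a's followed by 2 b's for i = 0, 1, 2, ...; note bb is not produced because z always contributes one a.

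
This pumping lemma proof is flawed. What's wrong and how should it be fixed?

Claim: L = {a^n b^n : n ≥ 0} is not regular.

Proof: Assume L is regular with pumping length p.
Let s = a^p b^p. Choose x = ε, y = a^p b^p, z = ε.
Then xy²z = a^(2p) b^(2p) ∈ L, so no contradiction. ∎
Error: The decomposition violates |xy| ≤ p. With y = a^p b^p, |xy| = |y| = 2p > p. (The proof also miscomputes xy²z, which would be a^p b^p a^p b^p rather than a^(2p) b^(2p), and it wrongly treats one harmless decomposition as settling the matter — the prover does not get to choose the decomposition.)

Correction: The pumping lemma requires |xy| ≤ p, and the argument must handle every decomposition satisfying |xy| ≤ p, |y| ≥ 1. Since s starts with p a's, any such y consists only of a's, say y = a^k with k ≥ 1. Then xy²z = a^(p+k) b^p has unequal numbers of a's and b's, so xy²z ∉ L — the required contradiction.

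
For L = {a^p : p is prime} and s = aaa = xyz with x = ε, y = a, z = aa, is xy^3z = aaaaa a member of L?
Yes

xy³z = ε · aaa · aa = aaaaa.
aaaaa has length 5, which is prime, so it is in L.
(A single pumped string landing in L is not a contradiction by itself; a non-regularity proof needs some i for which xy^i z ∉ L, for every admissible decomposition.)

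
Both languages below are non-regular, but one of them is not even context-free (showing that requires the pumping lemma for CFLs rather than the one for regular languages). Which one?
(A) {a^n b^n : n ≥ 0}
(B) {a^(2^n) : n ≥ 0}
(B) {a^(2^n) : n ≥ 0}

(B) {a^(2^n) : n ≥ 0} requires the CFL pumping lemma.

- {a^n b^n : n ≥ 0} is context-free (but not regular)
  • Can be shown non-regular with the regular pumping lemma
  • After pumping, the number of a's and b's become unequal

- {a^(2^n) : n ≥ 0} is NOT context-free
  • Requires the CFL pumping lemma to prove
  • Gaps between powers of 2 grow exponentially

The CFL pumping lemma is "stronger" in that it can prove non-membership
in the larger class of context-free languages.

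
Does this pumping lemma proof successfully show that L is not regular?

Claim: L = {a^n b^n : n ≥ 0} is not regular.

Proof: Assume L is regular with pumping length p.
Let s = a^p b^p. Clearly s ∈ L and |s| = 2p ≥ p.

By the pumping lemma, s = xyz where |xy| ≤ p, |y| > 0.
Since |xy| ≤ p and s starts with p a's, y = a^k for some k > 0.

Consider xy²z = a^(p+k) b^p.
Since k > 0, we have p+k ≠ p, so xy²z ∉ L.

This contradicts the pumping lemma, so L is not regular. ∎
The proof is correct.

This proof is valid because:
1. The string s = a^p b^p is correctly in L
2. The decomposition analysis is correct: y must consist only of a's
3. The contradiction is valid: pumping increases a's but not b's
4. The conclusion follows logically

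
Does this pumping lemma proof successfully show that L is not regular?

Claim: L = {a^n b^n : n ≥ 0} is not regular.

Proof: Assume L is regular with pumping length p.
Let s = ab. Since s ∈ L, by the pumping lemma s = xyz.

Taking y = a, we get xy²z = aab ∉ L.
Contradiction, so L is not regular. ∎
The proof is INCORRECT.

Error: The string s = ab may be shorter than p.
The pumping lemma only applies to strings with |s| ≥ p, and p is not under our control.
We must choose s in terms of p, e.g. s = a^p b^p, to ensure |s| ≥ p.
(The proof also fixes one particular y; a valid argument must handle every decomposition with |xy| ≤ p and |y| ≥ 1 — for s = a^p b^p this forces y = a^k, and then xy²z = a^(p+k) b^p ∉ L.)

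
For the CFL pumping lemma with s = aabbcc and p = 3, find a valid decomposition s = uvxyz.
u='aa', v='b', x='b', y='c', z='c'

For s = aabbcc with pumping length p = 3:

One valid decomposition:
- u = 'aa'
- v = 'b'
- x = 'b'
- y = 'c'
- z = 'c'

Verification:
- uvxyz = 'aa' + 'b' + 'b' + 'c' + 'c' = aabbcc ✓
- |vxy| = |'bbc'| = 3 ≤ 3 ✓
- |vy| = |'bc'| = 2 > 0 ✓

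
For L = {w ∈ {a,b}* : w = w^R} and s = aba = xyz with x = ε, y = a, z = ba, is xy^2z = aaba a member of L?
No

xy²z = ε · aa · ba = aaba.
aaba reversed is abaa ≠ aaba, so it is not a palindrome and is not in L.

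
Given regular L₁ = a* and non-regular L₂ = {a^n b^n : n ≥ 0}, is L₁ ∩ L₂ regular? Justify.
Yes — L₁ ∩ L₂ is regular.

A string of a* contains no b's, and the only string of {a^n b^n} with no b's is ε (n = 0). So L₁ ∩ L₂ = {ε}, a finite language, which is regular.

Note that the bare facts "L₁ regular, L₂ non-regular" do not settle the question by themselves: the closure of regular languages under ∪, ∩, complement and difference applies only when BOTH operands are regular. With a non-regular operand the result can come out regular or non-regular depending on the specific languages, so one has to work out L₁ ∩ L₂ for this particular pair, as above.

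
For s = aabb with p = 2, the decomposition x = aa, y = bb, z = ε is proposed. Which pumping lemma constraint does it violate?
Violated: |xy| ≤ p

The decomposition x = aa, y = bb, z = ε for s = aabb with p = 2
violates the constraint: |xy| ≤ p

|xy| = |aabb| = 4 > 2 = p. The decomposition puts too many characters in xy.

Pumping lemma constraints:
1. xyz = s (decomposition is valid)
2. |xy| ≤ p
3. |y| > 0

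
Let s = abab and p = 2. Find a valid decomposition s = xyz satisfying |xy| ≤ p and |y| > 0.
x = '', y = 'a', z = 'bab'

For s = abab and p = 2, one valid decomposition is:
- x = '' (length 0)
- y = 'a' (length 1)
- z = 'bab' (length 3)

Verification:
- xyz = '' + 'a' + 'bab' = abab ✓
- |xy| = 1 ≤ 2 ✓
- |y| = 1 > 0 ✓

All pumping lemma constraints are satisfied.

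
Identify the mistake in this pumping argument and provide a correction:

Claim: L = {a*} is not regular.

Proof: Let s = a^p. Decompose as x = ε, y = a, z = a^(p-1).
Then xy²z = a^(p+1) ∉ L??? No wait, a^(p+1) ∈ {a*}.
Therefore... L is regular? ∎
Error: The proof attempts to show a*  is not regular, but a* IS regular!

Correction: a* is a regular language (recognized by a simple DFA with one accepting state and self-loop on 'a'). The pumping lemma can only prove non-regularity, not regularity. For regular languages, pumping always works.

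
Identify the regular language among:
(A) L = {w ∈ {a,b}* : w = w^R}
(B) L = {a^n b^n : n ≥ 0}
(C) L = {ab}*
(C) {ab}*

(C) L = {ab}* is regular.

This can be recognized by a finite automaton (DFA/NFA).
Regular expressions like {ab}* define regular languages.

The other choices are not regular:
- {w ∈ {a,b}* : w = w^R}: After pumping, the string is no longer symmetric
- {a^n b^n : n ≥ 0}: After pumping, the number of a's and b's become unequal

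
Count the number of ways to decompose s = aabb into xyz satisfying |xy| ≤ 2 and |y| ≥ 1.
3

For s = 'aabb' with pumping length p = 2:

Constraints: |xy| ≤ 2, |y| > 0

Valid decompositions (|xy| ≤ p, |y| ≥ 1):
  • x='', y='a', z='abb'
  • x='a', y='a', z='bb'
  • x='', y='aa', z='bb'

Total count: 3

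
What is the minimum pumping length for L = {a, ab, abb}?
p = 4

For a finite language L, the pumping lemma holds vacuously if p > max|s| for s ∈ L.

The longest string in L = {a, ab, abb} has length 3.
If p = 4, then no string s ∈ L has |s| ≥ p, so the condition is vacuously true.

The minimum pumping length is p = 4.

Why no smaller p works: for any p ≤ 3, the longest string s ∈ L has |s| = 3 ≥ p, so it would
have to be pumpable; but pumping up (i = 2, 3, ...) produces ever longer strings, which cannot all lie in the
finite language L. So the pumping property fails for every p ≤ 3.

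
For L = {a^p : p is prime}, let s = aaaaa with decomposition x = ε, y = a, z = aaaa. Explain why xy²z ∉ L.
xy²z = aaaaaa ∉ L

Pumping with i = 2 replaces y = a by y² = aa:
- Original: s = xyz = aaaaa; aaaaa has length 5, which is prime, so it is in L
- Pumped: xy²z = ε · aa · aaaa = aaaaaa
- aaaaaa has length 6 = 2 × 3, which is not prime, so it is not in L

The pumping lemma would require xy²z ∈ L, so this decomposition yields a contradiction.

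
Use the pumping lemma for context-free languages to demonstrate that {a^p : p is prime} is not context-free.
Assume for contradiction that L is context-free, and let p ≥ 1 be the pumping length given by the pumping lemma for CFLs.
Choose a prime q with q ≥ p and let s = a^q. Then s ∈ L and |s| = q ≥ p.
By the CFL pumping lemma, s = uvxyz for some u, v, x, y, z with |vxy| ≤ p, |vy| ≥ 1, and uv^i xy^i z ∈ L for every i ≥ 0.
All symbols are a's, so only lengths matter: let k = |vy|, with 1 ≤ k ≤ p. Then |uv^i xy^i z| = q + (i − 1)k.

Take i = q + 1: the length is q + qk = q(k + 1).
Both factors satisfy q ≥ 2 and k + 1 ≥ 2, so q(k + 1) is composite and uv^(q+1) xy^(q+1) z ∉ L.

This contradicts the CFL pumping lemma, which requires uv^i xy^i z ∈ L for all i ≥ 0.
Hence L = {a^p : p is prime} is not context-free. ∎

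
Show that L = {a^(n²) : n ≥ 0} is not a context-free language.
Assume for contradiction that L is context-free, and let p ≥ 1 be the pumping length given by the pumping lemma for CFLs.
Choose s = a^(p²). Then s ∈ L and |s| = p² ≥ p.
By the CFL pumping lemma, s = uvxyz for some u, v, x, y, z with |vxy| ≤ p, |vy| ≥ 1, and uv^i xy^i z ∈ L for every i ≥ 0.
All symbols are a's, so only lengths matter: let k = |vy|, with 1 ≤ k ≤ |vxy| ≤ p.

Take i = 2: |uv²xy²z| = p² + k, and p² < p² + k ≤ p² + p < (p + 1)².
So the length lies strictly between consecutive squares and is not a perfect square; uv²xy²z ∉ L.

This contradicts the CFL pumping lemma, which requires uv^i xy^i z ∈ L for all i ≥ 0.
Hence L = {a^(n²) : n ≥ 0} is not context-free. ∎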